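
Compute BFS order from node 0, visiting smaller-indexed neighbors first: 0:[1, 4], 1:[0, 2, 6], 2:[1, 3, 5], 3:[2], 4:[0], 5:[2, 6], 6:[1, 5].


BFS queue: start with [0]
Visit order: [0, 1, 4, 2, 6, 3, 5]


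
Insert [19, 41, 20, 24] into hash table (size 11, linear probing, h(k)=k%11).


Insertions: 19->slot 8; 41->slot 9; 20->slot 10; 24->slot 2
Table: [None, None, 24, None, None, None, None, None, 19, 41, 20]


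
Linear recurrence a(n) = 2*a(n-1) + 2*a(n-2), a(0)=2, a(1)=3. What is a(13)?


Build bottom-up:
...a(11)=81568, a(12)=222848, a(13)=2*222848+2*81568=608832


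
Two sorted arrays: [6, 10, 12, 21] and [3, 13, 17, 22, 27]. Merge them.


Compare heads, take smaller each step.
Merged: [3, 6, 10, 12, 13, 17, 21, 22, 27]


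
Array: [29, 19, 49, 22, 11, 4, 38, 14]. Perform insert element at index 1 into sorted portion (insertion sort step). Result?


After one pass: [19, 29, 49, 22, 11, 4, 38, 14]


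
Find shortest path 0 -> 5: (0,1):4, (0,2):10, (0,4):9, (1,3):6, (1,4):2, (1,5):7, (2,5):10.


Dijkstra from 0:
Distances: {0: 0, 1: 4, 2: 10, 3: 10, 4: 6, 5: 11}
Shortest distance to 5 = 11, path = [0, 1, 5]


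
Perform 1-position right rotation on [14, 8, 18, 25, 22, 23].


Right rotate by 1: [23, 14, 8, 18, 25, 22]


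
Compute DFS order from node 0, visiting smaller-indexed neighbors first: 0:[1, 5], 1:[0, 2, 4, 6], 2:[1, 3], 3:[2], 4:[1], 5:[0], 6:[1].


DFS stack-based: start with [0]
Visit order: [0, 1, 2, 3, 4, 6, 5]


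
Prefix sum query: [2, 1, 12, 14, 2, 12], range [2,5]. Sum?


Prefix sums: [0, 2, 3, 15, 29, 31, 43]
Sum[2..5] = prefix[6] - prefix[2] = 43 - 3 = 40


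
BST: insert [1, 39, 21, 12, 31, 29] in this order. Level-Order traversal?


Root = 1; build tree by BST insertion.
Level-Order traversal: [1, 39, 21, 12, 31, 29]


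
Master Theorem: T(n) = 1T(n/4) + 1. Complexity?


a=1, b=4, c=0. log_4(1)=0 = c=0. Case 2: O(n^c log n) = O(log n)
Complexity: O(log n)


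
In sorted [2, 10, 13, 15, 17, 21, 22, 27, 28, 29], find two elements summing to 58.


Two pointers: lo=0, hi=9
No pair sums to 58


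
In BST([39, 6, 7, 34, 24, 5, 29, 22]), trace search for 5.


BST root = 39
Search for 5: compare at each node
Path: [39, 6, 5]


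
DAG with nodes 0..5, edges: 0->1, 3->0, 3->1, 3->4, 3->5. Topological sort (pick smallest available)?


Kahn's algorithm, process smallest node first
Order: [2, 3, 0, 1, 4, 5]


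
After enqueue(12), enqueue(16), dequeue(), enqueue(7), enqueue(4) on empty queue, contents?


enqueue(12) -> [12]
enqueue(16) -> [12, 16]
dequeue() returns 12 -> [16]
enqueue(7) -> [16, 7]
enqueue(4) -> [16, 7, 4]
Final queue (front to back): [16, 7, 4]


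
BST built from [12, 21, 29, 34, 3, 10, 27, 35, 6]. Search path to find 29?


BST root = 12
Search for 29: compare at each node
Path: [12, 21, 29]


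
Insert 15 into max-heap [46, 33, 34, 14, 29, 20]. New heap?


Append 15: [46, 33, 34, 14, 29, 20, 15]
Bubble up: no swaps needed
Result: [46, 33, 34, 14, 29, 20, 15]


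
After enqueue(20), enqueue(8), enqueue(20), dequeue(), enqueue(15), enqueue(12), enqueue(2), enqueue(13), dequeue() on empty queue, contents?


enqueue(20) -> [20]
enqueue(8) -> [20, 8]
enqueue(20) -> [20, 8, 20]
dequeue() returns 20 -> [8, 20]
enqueue(15) -> [8, 20, 15]
enqueue(12) -> [8, 20, 15, 12]
enqueue(2) -> [8, 20, 15, 12, 2]
enqueue(13) -> [8, 20, 15, 12, 2, 13]
dequeue() returns 8 -> [20, 15, 12, 2, 13]
Final queue (front to back): [20, 15, 12, 2, 13]


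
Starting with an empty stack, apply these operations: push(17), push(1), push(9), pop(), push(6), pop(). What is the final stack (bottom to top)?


push(17) -> [17]
push(1) -> [17, 1]
push(9) -> [17, 1, 9]
pop() returns 9 -> [17, 1]
push(6) -> [17, 1, 6]
pop() returns 6 -> [17, 1]
Final stack (bottom to top): [17, 1]


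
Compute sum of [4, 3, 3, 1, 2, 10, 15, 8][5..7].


Prefix sums: [0, 4, 7, 10, 11, 13, 23, 38, 46]
Sum[5..7] = prefix[8] - prefix[5] = 46 - 13 = 33


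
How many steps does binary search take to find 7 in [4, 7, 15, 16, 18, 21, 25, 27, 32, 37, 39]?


Search for 7:
[0,10] mid=5 arr[5]=21
[0,4] mid=2 arr[2]=15
[0,1] mid=0 arr[0]=4
[1,1] mid=1 arr[1]=7
Total: 4 comparisons


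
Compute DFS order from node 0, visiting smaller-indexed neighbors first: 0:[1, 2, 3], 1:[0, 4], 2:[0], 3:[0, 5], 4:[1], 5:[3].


DFS stack-based: start with [0]
Visit order: [0, 1, 4, 2, 3, 5]


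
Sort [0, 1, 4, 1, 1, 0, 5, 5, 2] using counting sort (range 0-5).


Count array: [2, 3, 1, 0, 1, 2]
Reconstruct: [0, 0, 1, 1, 1, 2, 4, 5, 5]


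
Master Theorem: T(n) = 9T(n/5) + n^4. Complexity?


a=9, b=5, c=4. log_5(9)=1.365 < c=4. Case 3: O(n^c) = O(n^4)
Complexity: O(n^4)


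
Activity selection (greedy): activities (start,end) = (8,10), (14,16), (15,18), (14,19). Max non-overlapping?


Greedy: pick earliest-ending, then skip overlaps.
Selected (2 activities): [(8, 10), (14, 16)]


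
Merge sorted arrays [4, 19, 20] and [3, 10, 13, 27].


Compare heads, take smaller each step.
Merged: [3, 4, 10, 13, 19, 20, 27]


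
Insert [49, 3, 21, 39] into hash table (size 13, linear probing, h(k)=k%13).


Insertions: 49->slot 10; 3->slot 3; 21->slot 8; 39->slot 0
Table: [39, None, None, 3, None, None, None, None, 21, None, 49, None, None]


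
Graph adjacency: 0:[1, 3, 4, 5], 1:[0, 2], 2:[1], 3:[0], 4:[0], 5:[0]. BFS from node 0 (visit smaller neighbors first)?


BFS queue: start with [0]
Visit order: [0, 1, 3, 4, 5, 2]


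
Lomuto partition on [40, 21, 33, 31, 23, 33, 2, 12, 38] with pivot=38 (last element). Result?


Elements <= 38 go left of pivot.
Result: [21, 33, 31, 23, 33, 2, 12, 38, 40], pivot at index 7


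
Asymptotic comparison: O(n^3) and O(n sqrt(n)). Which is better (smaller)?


n^1.5 grows slower than cubic
O(n sqrt(n)) is asymptotically smaller; O(n^3) grows faster


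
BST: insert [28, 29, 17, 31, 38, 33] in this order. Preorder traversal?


Root = 28; build tree by BST insertion.
Preorder traversal: [28, 17, 29, 31, 38, 33]


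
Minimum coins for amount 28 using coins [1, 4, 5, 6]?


dp[0]=0; dp[i]=1+min(dp[i-c] for c in coins)
...dp[23]=4, dp[24]=4, dp[25]=5, dp[26]=5, dp[27]=5, dp[28]=5
Minimum coins for 28 = 5


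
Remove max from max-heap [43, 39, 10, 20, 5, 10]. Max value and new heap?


Max = 43
Replace root with last, heapify down
Resulting heap: [39, 20, 10, 10, 5]


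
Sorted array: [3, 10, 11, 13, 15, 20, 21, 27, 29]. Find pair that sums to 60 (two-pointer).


Two pointers: lo=0, hi=8
No pair sums to 60


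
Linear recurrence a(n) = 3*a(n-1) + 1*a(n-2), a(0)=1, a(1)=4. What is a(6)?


Build bottom-up:
...a(4)=142, a(5)=469, a(6)=3*469+1*142=1549


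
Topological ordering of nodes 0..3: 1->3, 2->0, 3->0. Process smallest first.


Kahn's algorithm, process smallest node first
Order: [1, 2, 3, 0]


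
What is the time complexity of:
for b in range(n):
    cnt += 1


Per nesting level: O(n) = O(n)
Complexity: O(n)


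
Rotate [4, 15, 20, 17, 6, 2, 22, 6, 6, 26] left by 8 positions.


Left rotate by 8: [6, 26, 4, 15, 20, 17, 6, 2, 22, 6]


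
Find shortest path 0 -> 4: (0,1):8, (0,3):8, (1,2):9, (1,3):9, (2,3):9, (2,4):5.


Dijkstra from 0:
Distances: {0: 0, 1: 8, 2: 17, 3: 8, 4: 22}
Shortest distance to 4 = 22, path = [0, 1, 2, 4]


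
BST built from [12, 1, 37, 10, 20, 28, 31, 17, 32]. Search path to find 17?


BST root = 12
Search for 17: compare at each node
Path: [12, 37, 20, 17]


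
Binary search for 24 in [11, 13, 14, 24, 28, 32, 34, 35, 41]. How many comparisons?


Search for 24:
[0,8] mid=4 arr[4]=28
[0,3] mid=1 arr[1]=13
[2,3] mid=2 arr[2]=14
[3,3] mid=3 arr[3]=24
Total: 4 comparisons


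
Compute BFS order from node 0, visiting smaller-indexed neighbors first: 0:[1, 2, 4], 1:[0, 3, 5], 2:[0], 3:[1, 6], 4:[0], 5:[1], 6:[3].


BFS queue: start with [0]
Visit order: [0, 1, 2, 4, 3, 5, 6]


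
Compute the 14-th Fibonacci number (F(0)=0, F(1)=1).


F(n)=F(n-1)+F(n-2)
...F(12)=144, F(13)=233, F(14)=377


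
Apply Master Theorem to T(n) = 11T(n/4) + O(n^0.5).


a=11, b=4, c=0.5. log_4(11)=1.730 > c=0.5. Case 1: O(n^log_b(a)) = O(n^1.730)
Complexity: O(n^1.730)


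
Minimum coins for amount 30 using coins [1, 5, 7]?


dp[0]=0; dp[i]=1+min(dp[i-c] for c in coins)
...dp[25]=5, dp[26]=4, dp[27]=5, dp[28]=4, dp[29]=5, dp[30]=6
Minimum coins for 30 = 6


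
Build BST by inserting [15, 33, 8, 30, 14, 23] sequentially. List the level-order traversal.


Root = 15; build tree by BST insertion.
Level-Order traversal: [15, 8, 33, 14, 30, 23]


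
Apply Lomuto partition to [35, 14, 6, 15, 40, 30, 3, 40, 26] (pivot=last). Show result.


Elements <= 26 go left of pivot.
Result: [14, 6, 15, 3, 26, 30, 35, 40, 40], pivot at index 4


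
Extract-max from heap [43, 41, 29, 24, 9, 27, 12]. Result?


Max = 43
Replace root with last, heapify down
Resulting heap: [41, 24, 29, 12, 9, 27]


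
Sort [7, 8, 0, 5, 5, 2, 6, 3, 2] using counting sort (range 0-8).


Count array: [1, 0, 2, 1, 0, 2, 1, 1, 1]
Reconstruct: [0, 2, 2, 3, 5, 5, 6, 7, 8]


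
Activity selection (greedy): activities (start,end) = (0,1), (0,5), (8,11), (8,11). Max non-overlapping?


Greedy: pick earliest-ending, then skip overlaps.
Selected (2 activities): [(0, 1), (8, 11)]


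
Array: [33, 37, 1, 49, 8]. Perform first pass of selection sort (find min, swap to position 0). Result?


After one pass: [1, 37, 33, 49, 8]


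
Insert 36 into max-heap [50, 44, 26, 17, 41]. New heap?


Append 36: [50, 44, 26, 17, 41, 36]
Bubble up: swap idx 5(36) with idx 2(26)
Result: [50, 44, 36, 17, 41, 26]


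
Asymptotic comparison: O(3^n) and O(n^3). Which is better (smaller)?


cubic grows slower than exponential (base 3)
O(n^3) is asymptotically smaller; O(3^n) grows faster


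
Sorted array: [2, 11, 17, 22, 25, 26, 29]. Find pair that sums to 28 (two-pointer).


Two pointers: lo=0, hi=6
Found pair: (2, 26) summing to 28


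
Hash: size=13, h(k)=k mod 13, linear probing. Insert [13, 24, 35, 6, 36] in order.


Insertions: 13->slot 0; 24->slot 11; 35->slot 9; 6->slot 6; 36->slot 10
Table: [13, None, None, None, None, None, 6, None, None, 35, 36, 24, None]


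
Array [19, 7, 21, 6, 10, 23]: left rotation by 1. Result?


Left rotate by 1: [7, 21, 6, 10, 23, 19]


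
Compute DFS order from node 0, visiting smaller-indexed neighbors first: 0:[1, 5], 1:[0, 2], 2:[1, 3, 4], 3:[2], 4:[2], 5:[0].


DFS stack-based: start with [0]
Visit order: [0, 1, 2, 3, 4, 5]


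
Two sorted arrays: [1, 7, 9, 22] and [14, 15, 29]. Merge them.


Compare heads, take smaller each step.
Merged: [1, 7, 9, 14, 15, 22, 29]


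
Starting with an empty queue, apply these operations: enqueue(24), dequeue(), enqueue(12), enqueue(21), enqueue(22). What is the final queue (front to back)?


enqueue(24) -> [24]
dequeue() returns 24 -> []
enqueue(12) -> [12]
enqueue(21) -> [12, 21]
enqueue(22) -> [12, 21, 22]
Final queue (front to back): [12, 21, 22]


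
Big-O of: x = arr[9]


Analysis: constant-time operation, no loop
Complexity: O(1)


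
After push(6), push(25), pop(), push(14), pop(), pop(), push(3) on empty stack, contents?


push(6) -> [6]
push(25) -> [6, 25]
pop() returns 25 -> [6]
push(14) -> [6, 14]
pop() returns 14 -> [6]
pop() returns 6 -> []
push(3) -> [3]
Final stack (bottom to top): [3]


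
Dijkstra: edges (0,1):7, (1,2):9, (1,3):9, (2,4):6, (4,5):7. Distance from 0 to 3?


Dijkstra from 0:
Distances: {0: 0, 1: 7, 2: 16, 3: 16, 4: 22, 5: 29}
Shortest distance to 3 = 16, path = [0, 1, 3]


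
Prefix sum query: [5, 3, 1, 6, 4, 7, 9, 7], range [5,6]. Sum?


Prefix sums: [0, 5, 8, 9, 15, 19, 26, 35, 42]
Sum[5..6] = prefix[7] - prefix[5] = 35 - 19 = 16


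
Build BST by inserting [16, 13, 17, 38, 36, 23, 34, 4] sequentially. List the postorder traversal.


Root = 16; build tree by BST insertion.
Postorder traversal: [4, 13, 34, 23, 36, 38, 17, 16]


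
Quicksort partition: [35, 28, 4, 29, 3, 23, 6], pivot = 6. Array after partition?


Elements <= 6 go left of pivot.
Result: [4, 3, 6, 29, 28, 23, 35], pivot at index 2


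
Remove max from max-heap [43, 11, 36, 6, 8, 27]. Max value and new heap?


Max = 43
Replace root with last, heapify down
Resulting heap: [36, 11, 27, 6, 8]


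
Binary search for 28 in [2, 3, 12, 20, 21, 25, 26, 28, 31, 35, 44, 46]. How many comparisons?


Search for 28:
[0,11] mid=5 arr[5]=25
[6,11] mid=8 arr[8]=31
[6,7] mid=6 arr[6]=26
[7,7] mid=7 arr[7]=28
Total: 4 comparisons


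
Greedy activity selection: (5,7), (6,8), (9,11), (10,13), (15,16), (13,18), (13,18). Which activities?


Greedy: pick earliest-ending, then skip overlaps.
Selected (3 activities): [(5, 7), (9, 11), (15, 16)]


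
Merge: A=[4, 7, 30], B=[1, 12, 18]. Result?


Compare heads, take smaller each step.
Merged: [1, 4, 7, 12, 18, 30]


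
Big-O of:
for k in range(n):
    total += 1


Per nesting level: O(n) = O(n)
Complexity: O(n)


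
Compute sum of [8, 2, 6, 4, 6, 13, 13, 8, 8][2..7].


Prefix sums: [0, 8, 10, 16, 20, 26, 39, 52, 60, 68]
Sum[2..7] = prefix[8] - prefix[2] = 60 - 10 = 50


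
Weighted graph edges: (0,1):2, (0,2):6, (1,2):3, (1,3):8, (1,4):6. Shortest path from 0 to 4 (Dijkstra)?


Dijkstra from 0:
Distances: {0: 0, 1: 2, 2: 5, 3: 10, 4: 8}
Shortest distance to 4 = 8, path = [0, 1, 4]


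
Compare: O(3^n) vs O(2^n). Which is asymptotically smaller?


exponential grows slower than exponential (base 3)
O(2^n) is asymptotically smaller; O(3^n) grows faster


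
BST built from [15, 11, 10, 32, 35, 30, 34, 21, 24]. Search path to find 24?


BST root = 15
Search for 24: compare at each node
Path: [15, 32, 30, 21, 24]


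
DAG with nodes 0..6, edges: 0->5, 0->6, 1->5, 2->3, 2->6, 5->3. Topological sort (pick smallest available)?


Kahn's algorithm, process smallest node first
Order: [0, 1, 2, 4, 5, 3, 6]


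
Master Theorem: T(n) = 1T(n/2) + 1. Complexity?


a=1, b=2, c=0. log_2(1)=0 = c=0. Case 2: O(n^c log n) = O(log n)
Complexity: O(log n)


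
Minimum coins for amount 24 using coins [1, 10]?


dp[0]=0; dp[i]=1+min(dp[i-c] for c in coins)
...dp[19]=10, dp[20]=2, dp[21]=3, dp[22]=4, dp[23]=5, dp[24]=6
Minimum coins for 24 = 6


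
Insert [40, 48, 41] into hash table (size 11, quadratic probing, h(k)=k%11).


Insertions: 40->slot 7; 48->slot 4; 41->slot 8
Table: [None, None, None, None, 48, None, None, 40, 41, None, None]


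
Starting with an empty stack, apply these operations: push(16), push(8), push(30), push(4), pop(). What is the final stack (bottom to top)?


push(16) -> [16]
push(8) -> [16, 8]
push(30) -> [16, 8, 30]
push(4) -> [16, 8, 30, 4]
pop() returns 4 -> [16, 8, 30]
Final stack (bottom to top): [16, 8, 30]


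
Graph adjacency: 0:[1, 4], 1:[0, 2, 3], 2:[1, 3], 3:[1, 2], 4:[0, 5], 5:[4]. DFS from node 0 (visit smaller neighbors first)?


DFS stack-based: start with [0]
Visit order: [0, 1, 2, 3, 4, 5]


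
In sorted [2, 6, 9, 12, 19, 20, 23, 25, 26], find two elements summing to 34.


Two pointers: lo=0, hi=8
Found pair: (9, 25) summing to 34


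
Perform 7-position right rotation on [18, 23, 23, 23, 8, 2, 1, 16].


Right rotate by 7: [23, 23, 23, 8, 2, 1, 16, 18]


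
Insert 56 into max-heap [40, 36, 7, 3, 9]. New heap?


Append 56: [40, 36, 7, 3, 9, 56]
Bubble up: swap idx 5(56) with idx 2(7); swap idx 2(56) with idx 0(40)
Result: [56, 36, 40, 3, 9, 7]


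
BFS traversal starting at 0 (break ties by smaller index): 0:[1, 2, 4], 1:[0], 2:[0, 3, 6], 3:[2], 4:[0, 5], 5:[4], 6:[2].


BFS queue: start with [0]
Visit order: [0, 1, 2, 4, 3, 6, 5]


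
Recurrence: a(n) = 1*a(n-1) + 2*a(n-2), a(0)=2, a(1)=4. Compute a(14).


Build bottom-up:
...a(12)=8192, a(13)=16384, a(14)=1*16384+2*8192=32768


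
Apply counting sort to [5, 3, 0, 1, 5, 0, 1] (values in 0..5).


Count array: [2, 2, 0, 1, 0, 2]
Reconstruct: [0, 0, 1, 1, 3, 5, 5]


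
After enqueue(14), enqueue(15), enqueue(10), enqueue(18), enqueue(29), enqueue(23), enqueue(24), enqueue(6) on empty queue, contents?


enqueue(14) -> [14]
enqueue(15) -> [14, 15]
enqueue(10) -> [14, 15, 10]
enqueue(18) -> [14, 15, 10, 18]
enqueue(29) -> [14, 15, 10, 18, 29]
enqueue(23) -> [14, 15, 10, 18, 29, 23]
enqueue(24) -> [14, 15, 10, 18, 29, 23, 24]
enqueue(6) -> [14, 15, 10, 18, 29, 23, 24, 6]
Final queue (front to back): [14, 15, 10, 18, 29, 23, 24, 6]


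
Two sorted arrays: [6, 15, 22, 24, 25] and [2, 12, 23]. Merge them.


Compare heads, take smaller each step.
Merged: [2, 6, 12, 15, 22, 23, 24, 25]


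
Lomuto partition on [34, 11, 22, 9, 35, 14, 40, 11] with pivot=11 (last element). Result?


Elements <= 11 go left of pivot.
Result: [11, 9, 11, 34, 35, 14, 40, 22], pivot at index 2


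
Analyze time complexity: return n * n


Analysis: constant-time operation, no loop
Complexity: O(1)


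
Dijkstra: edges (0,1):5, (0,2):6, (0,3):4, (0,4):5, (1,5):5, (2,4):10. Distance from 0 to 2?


Dijkstra from 0:
Distances: {0: 0, 1: 5, 2: 6, 3: 4, 4: 5, 5: 10}
Shortest distance to 2 = 6, path = [0, 2]


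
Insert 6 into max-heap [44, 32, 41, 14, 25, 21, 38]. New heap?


Append 6: [44, 32, 41, 14, 25, 21, 38, 6]
Bubble up: no swaps needed
Result: [44, 32, 41, 14, 25, 21, 38, 6]


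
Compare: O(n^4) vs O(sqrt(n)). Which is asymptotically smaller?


sublinear grows slower than quartic
O(sqrt(n)) is asymptotically smaller; O(n^4) grows faster


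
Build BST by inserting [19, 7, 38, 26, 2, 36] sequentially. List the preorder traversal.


Root = 19; build tree by BST insertion.
Preorder traversal: [19, 7, 2, 38, 26, 36]


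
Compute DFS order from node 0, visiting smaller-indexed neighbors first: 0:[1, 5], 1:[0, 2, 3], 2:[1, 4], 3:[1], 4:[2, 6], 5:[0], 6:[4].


DFS stack-based: start with [0]
Visit order: [0, 1, 2, 4, 6, 3, 5]


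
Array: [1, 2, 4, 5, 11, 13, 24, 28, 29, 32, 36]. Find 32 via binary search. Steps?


Search for 32:
[0,10] mid=5 arr[5]=13
[6,10] mid=8 arr[8]=29
[9,10] mid=9 arr[9]=32
Total: 3 comparisons


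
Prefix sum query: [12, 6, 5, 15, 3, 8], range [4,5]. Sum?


Prefix sums: [0, 12, 18, 23, 38, 41, 49]
Sum[4..5] = prefix[6] - prefix[4] = 49 - 38 = 11


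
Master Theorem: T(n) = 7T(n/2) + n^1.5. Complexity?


a=7, b=2, c=1.5. log_2(7)=2.807 > c=1.5. Case 1: O(n^log_b(a)) = O(n^2.807)
Complexity: O(n^2.807)


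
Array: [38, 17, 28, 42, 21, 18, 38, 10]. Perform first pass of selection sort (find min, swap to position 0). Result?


After one pass: [10, 17, 28, 42, 21, 18, 38, 38]


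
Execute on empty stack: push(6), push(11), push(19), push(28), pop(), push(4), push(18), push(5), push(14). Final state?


push(6) -> [6]
push(11) -> [6, 11]
push(19) -> [6, 11, 19]
push(28) -> [6, 11, 19, 28]
pop() returns 28 -> [6, 11, 19]
push(4) -> [6, 11, 19, 4]
push(18) -> [6, 11, 19, 4, 18]
push(5) -> [6, 11, 19, 4, 18, 5]
push(14) -> [6, 11, 19, 4, 18, 5, 14]
Final stack (bottom to top): [6, 11, 19, 4, 18, 5, 14]


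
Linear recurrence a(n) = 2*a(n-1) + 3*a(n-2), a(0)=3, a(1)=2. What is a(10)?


Build bottom-up:
...a(8)=8203, a(9)=24602, a(10)=2*24602+3*8203=73813


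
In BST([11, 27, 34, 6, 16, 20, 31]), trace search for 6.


BST root = 11
Search for 6: compare at each node
Path: [11, 6]


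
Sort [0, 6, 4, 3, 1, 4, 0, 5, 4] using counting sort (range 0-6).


Count array: [2, 1, 0, 1, 3, 1, 1]
Reconstruct: [0, 0, 1, 3, 4, 4, 4, 5, 6]


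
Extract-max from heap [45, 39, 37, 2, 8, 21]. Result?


Max = 45
Replace root with last, heapify down
Resulting heap: [39, 21, 37, 2, 8]


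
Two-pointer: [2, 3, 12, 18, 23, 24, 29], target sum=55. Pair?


Two pointers: lo=0, hi=6
No pair sums to 55


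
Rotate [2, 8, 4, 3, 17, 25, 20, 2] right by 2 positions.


Right rotate by 2: [20, 2, 2, 8, 4, 3, 17, 25]


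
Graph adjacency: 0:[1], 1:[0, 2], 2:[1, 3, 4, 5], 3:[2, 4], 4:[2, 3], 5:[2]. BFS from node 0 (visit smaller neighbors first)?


BFS queue: start with [0]
Visit order: [0, 1, 2, 3, 4, 5]


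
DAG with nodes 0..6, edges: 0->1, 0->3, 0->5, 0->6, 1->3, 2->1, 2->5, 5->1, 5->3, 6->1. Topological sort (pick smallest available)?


Kahn's algorithm, process smallest node first
Order: [0, 2, 4, 5, 6, 1, 3]


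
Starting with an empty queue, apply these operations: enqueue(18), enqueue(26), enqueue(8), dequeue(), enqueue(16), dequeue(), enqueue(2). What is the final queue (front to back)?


enqueue(18) -> [18]
enqueue(26) -> [18, 26]
enqueue(8) -> [18, 26, 8]
dequeue() returns 18 -> [26, 8]
enqueue(16) -> [26, 8, 16]
dequeue() returns 26 -> [8, 16]
enqueue(2) -> [8, 16, 2]
Final queue (front to back): [8, 16, 2]


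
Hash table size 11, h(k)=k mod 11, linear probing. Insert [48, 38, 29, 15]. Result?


Insertions: 48->slot 4; 38->slot 5; 29->slot 7; 15->slot 6
Table: [None, None, None, None, 48, 38, 15, 29, None, None, None]


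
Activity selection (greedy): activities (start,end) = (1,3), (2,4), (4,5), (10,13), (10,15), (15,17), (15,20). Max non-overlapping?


Greedy: pick earliest-ending, then skip overlaps.
Selected (4 activities): [(1, 3), (4, 5), (10, 13), (15, 17)]


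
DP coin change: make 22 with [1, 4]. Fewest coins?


dp[0]=0; dp[i]=1+min(dp[i-c] for c in coins)
...dp[17]=5, dp[18]=6, dp[19]=7, dp[20]=5, dp[21]=6, dp[22]=7
Minimum coins for 22 = 7


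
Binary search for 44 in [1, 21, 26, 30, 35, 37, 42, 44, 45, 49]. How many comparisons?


Search for 44:
[0,9] mid=4 arr[4]=35
[5,9] mid=7 arr[7]=44
Total: 2 comparisons


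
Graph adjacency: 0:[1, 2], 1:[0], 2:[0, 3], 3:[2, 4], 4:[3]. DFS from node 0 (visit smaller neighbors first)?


DFS stack-based: start with [0]
Visit order: [0, 1, 2, 3, 4]


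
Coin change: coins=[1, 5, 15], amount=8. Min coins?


dp[0]=0; dp[i]=1+min(dp[i-c] for c in coins)
...dp[3]=3, dp[4]=4, dp[5]=1, dp[6]=2, dp[7]=3, dp[8]=4
Minimum coins for 8 = 4


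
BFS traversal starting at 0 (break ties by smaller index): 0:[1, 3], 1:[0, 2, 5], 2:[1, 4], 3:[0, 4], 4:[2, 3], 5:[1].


BFS queue: start with [0]
Visit order: [0, 1, 3, 2, 5, 4]


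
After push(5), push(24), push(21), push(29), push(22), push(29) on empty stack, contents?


push(5) -> [5]
push(24) -> [5, 24]
push(21) -> [5, 24, 21]
push(29) -> [5, 24, 21, 29]
push(22) -> [5, 24, 21, 29, 22]
push(29) -> [5, 24, 21, 29, 22, 29]
Final stack (bottom to top): [5, 24, 21, 29, 22, 29]


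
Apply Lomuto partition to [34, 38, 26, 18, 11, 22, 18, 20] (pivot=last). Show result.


Elements <= 20 go left of pivot.
Result: [18, 11, 18, 20, 38, 22, 26, 34], pivot at index 3


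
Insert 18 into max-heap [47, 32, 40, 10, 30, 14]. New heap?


Append 18: [47, 32, 40, 10, 30, 14, 18]
Bubble up: no swaps needed
Result: [47, 32, 40, 10, 30, 14, 18]


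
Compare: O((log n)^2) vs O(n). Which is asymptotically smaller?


polylogarithmic grows slower than linear
O((log n)^2) is asymptotically smaller; O(n) grows faster


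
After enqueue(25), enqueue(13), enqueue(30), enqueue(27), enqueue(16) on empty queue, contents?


enqueue(25) -> [25]
enqueue(13) -> [25, 13]
enqueue(30) -> [25, 13, 30]
enqueue(27) -> [25, 13, 30, 27]
enqueue(16) -> [25, 13, 30, 27, 16]
Final queue (front to back): [25, 13, 30, 27, 16]


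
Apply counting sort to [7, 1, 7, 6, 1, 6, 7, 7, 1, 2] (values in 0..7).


Count array: [0, 3, 1, 0, 0, 0, 2, 4]
Reconstruct: [1, 1, 1, 2, 6, 6, 7, 7, 7, 7]


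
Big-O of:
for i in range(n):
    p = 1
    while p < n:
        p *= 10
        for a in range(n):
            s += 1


Per nesting level: O(n) * O(log n) * O(n) = O(n^2 log n)
Complexity: O(n^2 log n)


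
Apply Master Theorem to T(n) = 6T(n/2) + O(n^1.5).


a=6, b=2, c=1.5. log_2(6)=2.585 > c=1.5. Case 1: O(n^log_b(a)) = O(n^2.585)
Complexity: O(n^2.585)


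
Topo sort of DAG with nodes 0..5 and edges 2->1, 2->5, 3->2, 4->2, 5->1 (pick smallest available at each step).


Kahn's algorithm, process smallest node first
Order: [0, 3, 4, 2, 5, 1]


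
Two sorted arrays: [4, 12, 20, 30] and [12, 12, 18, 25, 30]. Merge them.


Compare heads, take smaller each step.
Merged: [4, 12, 12, 12, 18, 20, 25, 30, 30]


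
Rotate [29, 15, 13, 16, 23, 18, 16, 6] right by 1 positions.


Right rotate by 1: [6, 29, 15, 13, 16, 23, 18, 16]


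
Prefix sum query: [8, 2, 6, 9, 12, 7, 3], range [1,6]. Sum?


Prefix sums: [0, 8, 10, 16, 25, 37, 44, 47]
Sum[1..6] = prefix[7] - prefix[1] = 47 - 8 = 39


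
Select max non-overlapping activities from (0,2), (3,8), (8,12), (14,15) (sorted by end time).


Greedy: pick earliest-ending, then skip overlaps.
Selected (4 activities): [(0, 2), (3, 8), (8, 12), (14, 15)]


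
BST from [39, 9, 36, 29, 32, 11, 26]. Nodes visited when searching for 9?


BST root = 39
Search for 9: compare at each node
Path: [39, 9]


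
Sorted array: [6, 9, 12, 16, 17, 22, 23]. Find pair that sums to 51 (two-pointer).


Two pointers: lo=0, hi=6
No pair sums to 51


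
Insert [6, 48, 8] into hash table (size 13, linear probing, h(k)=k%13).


Insertions: 6->slot 6; 48->slot 9; 8->slot 8
Table: [None, None, None, None, None, None, 6, None, 8, 48, None, None, None]


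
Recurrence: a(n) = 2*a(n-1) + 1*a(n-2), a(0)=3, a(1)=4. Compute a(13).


Build bottom-up:
...a(11)=30098, a(12)=72663, a(13)=2*72663+1*30098=175424


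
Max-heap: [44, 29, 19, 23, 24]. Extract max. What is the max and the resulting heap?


Max = 44
Replace root with last, heapify down
Resulting heap: [29, 24, 19, 23]


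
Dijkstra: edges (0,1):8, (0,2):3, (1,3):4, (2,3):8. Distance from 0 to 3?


Dijkstra from 0:
Distances: {0: 0, 1: 8, 2: 3, 3: 11}
Shortest distance to 3 = 11, path = [0, 2, 3]


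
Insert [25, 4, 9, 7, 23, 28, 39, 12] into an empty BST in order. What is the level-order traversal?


Root = 25; build tree by BST insertion.
Level-Order traversal: [25, 4, 28, 9, 39, 7, 23, 12]


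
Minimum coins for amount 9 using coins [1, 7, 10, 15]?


dp[0]=0; dp[i]=1+min(dp[i-c] for c in coins)
...dp[4]=4, dp[5]=5, dp[6]=6, dp[7]=1, dp[8]=2, dp[9]=3
Minimum coins for 9 = 3


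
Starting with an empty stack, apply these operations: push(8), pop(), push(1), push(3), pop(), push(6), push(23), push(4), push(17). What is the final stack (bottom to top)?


push(8) -> [8]
pop() returns 8 -> []
push(1) -> [1]
push(3) -> [1, 3]
pop() returns 3 -> [1]
push(6) -> [1, 6]
push(23) -> [1, 6, 23]
push(4) -> [1, 6, 23, 4]
push(17) -> [1, 6, 23, 4, 17]
Final stack (bottom to top): [1, 6, 23, 4, 17]


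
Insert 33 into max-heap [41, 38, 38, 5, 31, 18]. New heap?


Append 33: [41, 38, 38, 5, 31, 18, 33]
Bubble up: no swaps needed
Result: [41, 38, 38, 5, 31, 18, 33]


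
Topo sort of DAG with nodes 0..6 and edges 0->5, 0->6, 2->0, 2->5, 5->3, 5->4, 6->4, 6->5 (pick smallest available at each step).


Kahn's algorithm, process smallest node first
Order: [1, 2, 0, 6, 5, 3, 4]


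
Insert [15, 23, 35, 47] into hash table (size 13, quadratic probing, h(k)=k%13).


Insertions: 15->slot 2; 23->slot 10; 35->slot 9; 47->slot 8
Table: [None, None, 15, None, None, None, None, None, 47, 35, 23, None, None]


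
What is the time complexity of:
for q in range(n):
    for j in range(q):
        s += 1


Per nesting level: O(n) * O(n) [triangular over q] = O(n^2)
Complexity: O(n^2)


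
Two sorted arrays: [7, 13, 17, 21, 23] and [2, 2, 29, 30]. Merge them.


Compare heads, take smaller each step.
Merged: [2, 2, 7, 13, 17, 21, 23, 29, 30]


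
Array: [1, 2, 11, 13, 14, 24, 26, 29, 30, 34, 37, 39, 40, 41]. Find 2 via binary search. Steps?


Search for 2:
[0,13] mid=6 arr[6]=26
[0,5] mid=2 arr[2]=11
[0,1] mid=0 arr[0]=1
[1,1] mid=1 arr[1]=2
Total: 4 comparisons


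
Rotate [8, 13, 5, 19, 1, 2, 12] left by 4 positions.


Left rotate by 4: [1, 2, 12, 8, 13, 5, 19]


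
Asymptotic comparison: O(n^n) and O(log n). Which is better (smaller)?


logarithmic grows slower than n^n
O(log n) is asymptotically smaller; O(n^n) grows faster


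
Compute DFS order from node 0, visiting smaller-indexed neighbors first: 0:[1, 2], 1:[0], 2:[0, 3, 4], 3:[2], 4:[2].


DFS stack-based: start with [0]
Visit order: [0, 1, 2, 3, 4]


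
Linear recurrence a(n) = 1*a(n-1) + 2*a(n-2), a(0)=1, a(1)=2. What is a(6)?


Build bottom-up:
...a(4)=16, a(5)=32, a(6)=1*32+2*16=64


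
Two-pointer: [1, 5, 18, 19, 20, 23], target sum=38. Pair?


Two pointers: lo=0, hi=5
Found pair: (18, 20) summing to 38


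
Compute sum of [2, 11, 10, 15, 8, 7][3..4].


Prefix sums: [0, 2, 13, 23, 38, 46, 53]
Sum[3..4] = prefix[5] - prefix[3] = 46 - 23 = 23


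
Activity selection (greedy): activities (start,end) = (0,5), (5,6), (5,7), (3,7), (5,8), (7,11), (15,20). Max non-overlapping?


Greedy: pick earliest-ending, then skip overlaps.
Selected (4 activities): [(0, 5), (5, 6), (7, 11), (15, 20)]


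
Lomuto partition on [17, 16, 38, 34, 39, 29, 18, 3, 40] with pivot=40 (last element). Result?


Elements <= 40 go left of pivot.
Result: [17, 16, 38, 34, 39, 29, 18, 3, 40], pivot at index 8


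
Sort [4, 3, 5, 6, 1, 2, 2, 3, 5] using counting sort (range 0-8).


Count array: [0, 1, 2, 2, 1, 2, 1, 0, 0]
Reconstruct: [1, 2, 2, 3, 3, 4, 5, 5, 6]


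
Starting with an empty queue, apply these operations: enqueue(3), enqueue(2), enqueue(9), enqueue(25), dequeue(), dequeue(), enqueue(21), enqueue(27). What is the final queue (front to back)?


enqueue(3) -> [3]
enqueue(2) -> [3, 2]
enqueue(9) -> [3, 2, 9]
enqueue(25) -> [3, 2, 9, 25]
dequeue() returns 3 -> [2, 9, 25]
dequeue() returns 2 -> [9, 25]
enqueue(21) -> [9, 25, 21]
enqueue(27) -> [9, 25, 21, 27]
Final queue (front to back): [9, 25, 21, 27]


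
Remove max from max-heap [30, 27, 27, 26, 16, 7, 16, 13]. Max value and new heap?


Max = 30
Replace root with last, heapify down
Resulting heap: [27, 26, 27, 13, 16, 7, 16]


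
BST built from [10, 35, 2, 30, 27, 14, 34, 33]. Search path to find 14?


BST root = 10
Search for 14: compare at each node
Path: [10, 35, 30, 27, 14]


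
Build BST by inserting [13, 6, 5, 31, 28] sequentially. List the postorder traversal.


Root = 13; build tree by BST insertion.
Postorder traversal: [5, 6, 28, 31, 13]


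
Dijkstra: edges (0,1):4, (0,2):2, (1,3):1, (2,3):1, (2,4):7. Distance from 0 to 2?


Dijkstra from 0:
Distances: {0: 0, 1: 4, 2: 2, 3: 3, 4: 9}
Shortest distance to 2 = 2, path = [0, 2]


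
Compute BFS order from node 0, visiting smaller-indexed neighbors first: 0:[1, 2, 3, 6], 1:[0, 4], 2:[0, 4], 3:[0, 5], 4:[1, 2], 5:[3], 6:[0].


BFS queue: start with [0]
Visit order: [0, 1, 2, 3, 6, 4, 5]


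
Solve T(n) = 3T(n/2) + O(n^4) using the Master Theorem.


a=3, b=2, c=4. log_2(3)=1.585 < c=4. Case 3: O(n^c) = O(n^4)
Complexity: O(n^4)


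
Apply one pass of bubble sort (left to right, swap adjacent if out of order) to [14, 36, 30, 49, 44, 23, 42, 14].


After one pass: [14, 30, 36, 44, 23, 42, 14, 49]


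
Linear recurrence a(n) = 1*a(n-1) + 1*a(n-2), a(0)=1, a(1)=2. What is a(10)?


Build bottom-up:
...a(8)=55, a(9)=89, a(10)=1*89+1*55=144


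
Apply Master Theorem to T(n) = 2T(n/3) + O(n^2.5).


a=2, b=3, c=2.5. log_3(2)=0.631 < c=2.5. Case 3: O(n^c) = O(n^2.500)
Complexity: O(n^2.500)


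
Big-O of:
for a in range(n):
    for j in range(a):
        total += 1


Per nesting level: O(n) * O(n) [triangular over a] = O(n^2)
Complexity: O(n^2)


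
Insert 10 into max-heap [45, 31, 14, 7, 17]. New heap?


Append 10: [45, 31, 14, 7, 17, 10]
Bubble up: no swaps needed
Result: [45, 31, 14, 7, 17, 10]


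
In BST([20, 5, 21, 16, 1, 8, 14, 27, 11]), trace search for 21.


BST root = 20
Search for 21: compare at each node
Path: [20, 21]


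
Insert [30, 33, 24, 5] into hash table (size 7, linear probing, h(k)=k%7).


Insertions: 30->slot 2; 33->slot 5; 24->slot 3; 5->slot 6
Table: [None, None, 30, 24, None, 33, 5]


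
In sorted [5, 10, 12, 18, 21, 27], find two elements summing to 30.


Two pointers: lo=0, hi=5
Found pair: (12, 18) summing to 30


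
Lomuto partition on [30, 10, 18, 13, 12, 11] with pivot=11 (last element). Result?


Elements <= 11 go left of pivot.
Result: [10, 11, 18, 13, 12, 30], pivot at index 1


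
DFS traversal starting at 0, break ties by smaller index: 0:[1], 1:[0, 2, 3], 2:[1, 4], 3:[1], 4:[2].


DFS stack-based: start with [0]
Visit order: [0, 1, 2, 4, 3]


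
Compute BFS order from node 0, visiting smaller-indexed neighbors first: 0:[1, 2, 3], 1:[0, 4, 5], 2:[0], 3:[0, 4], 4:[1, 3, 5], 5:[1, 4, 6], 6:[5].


BFS queue: start with [0]
Visit order: [0, 1, 2, 3, 4, 5, 6]


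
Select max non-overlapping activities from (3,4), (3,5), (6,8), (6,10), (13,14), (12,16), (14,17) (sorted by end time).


Greedy: pick earliest-ending, then skip overlaps.
Selected (4 activities): [(3, 4), (6, 8), (13, 14), (14, 17)]


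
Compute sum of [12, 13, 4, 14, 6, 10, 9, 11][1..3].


Prefix sums: [0, 12, 25, 29, 43, 49, 59, 68, 79]
Sum[1..3] = prefix[4] - prefix[1] = 43 - 12 = 31


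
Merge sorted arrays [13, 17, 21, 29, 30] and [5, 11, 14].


Compare heads, take smaller each step.
Merged: [5, 11, 13, 14, 17, 21, 29, 30]


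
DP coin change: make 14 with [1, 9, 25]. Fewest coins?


dp[0]=0; dp[i]=1+min(dp[i-c] for c in coins)
...dp[9]=1, dp[10]=2, dp[11]=3, dp[12]=4, dp[13]=5, dp[14]=6
Minimum coins for 14 = 6


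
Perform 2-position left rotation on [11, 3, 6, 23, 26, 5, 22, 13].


Left rotate by 2: [6, 23, 26, 5, 22, 13, 11, 3]


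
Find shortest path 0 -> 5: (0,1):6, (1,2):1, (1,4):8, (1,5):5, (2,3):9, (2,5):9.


Dijkstra from 0:
Distances: {0: 0, 1: 6, 2: 7, 3: 16, 4: 14, 5: 11}
Shortest distance to 5 = 11, path = [0, 1, 5]


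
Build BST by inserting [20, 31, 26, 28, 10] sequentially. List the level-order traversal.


Root = 20; build tree by BST insertion.
Level-Order traversal: [20, 10, 31, 26, 28]


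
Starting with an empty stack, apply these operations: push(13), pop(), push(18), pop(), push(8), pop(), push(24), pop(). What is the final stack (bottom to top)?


push(13) -> [13]
pop() returns 13 -> []
push(18) -> [18]
pop() returns 18 -> []
push(8) -> [8]
pop() returns 8 -> []
push(24) -> [24]
pop() returns 24 -> []
Final stack (bottom to top): []


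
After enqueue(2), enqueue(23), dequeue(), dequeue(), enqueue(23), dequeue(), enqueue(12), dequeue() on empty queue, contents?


enqueue(2) -> [2]
enqueue(23) -> [2, 23]
dequeue() returns 2 -> [23]
dequeue() returns 23 -> []
enqueue(23) -> [23]
dequeue() returns 23 -> []
enqueue(12) -> [12]
dequeue() returns 12 -> []
Final queue (front to back): []


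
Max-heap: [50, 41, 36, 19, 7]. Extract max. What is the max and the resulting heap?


Max = 50
Replace root with last, heapify down
Resulting heap: [41, 19, 36, 7]


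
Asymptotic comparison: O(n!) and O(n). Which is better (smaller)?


linear grows slower than factorial
O(n) is asymptotically smaller; O(n!) grows faster


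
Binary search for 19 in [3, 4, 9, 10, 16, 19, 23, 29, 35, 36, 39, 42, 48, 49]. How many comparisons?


Search for 19:
[0,13] mid=6 arr[6]=23
[0,5] mid=2 arr[2]=9
[3,5] mid=4 arr[4]=16
[5,5] mid=5 arr[5]=19
Total: 4 comparisons


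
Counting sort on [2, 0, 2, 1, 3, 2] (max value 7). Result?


Count array: [1, 1, 3, 1, 0, 0, 0, 0]
Reconstruct: [0, 1, 2, 2, 2, 3]


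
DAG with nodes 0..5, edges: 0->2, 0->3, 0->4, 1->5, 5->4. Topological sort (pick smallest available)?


Kahn's algorithm, process smallest node first
Order: [0, 1, 2, 3, 5, 4]


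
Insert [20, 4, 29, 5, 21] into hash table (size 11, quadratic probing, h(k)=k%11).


Insertions: 20->slot 9; 4->slot 4; 29->slot 7; 5->slot 5; 21->slot 10
Table: [None, None, None, None, 4, 5, None, 29, None, 20, 21]


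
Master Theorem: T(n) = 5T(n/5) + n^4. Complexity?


a=5, b=5, c=4. log_5(5)=1 < c=4. Case 3: O(n^c) = O(n^4)
Complexity: O(n^4)


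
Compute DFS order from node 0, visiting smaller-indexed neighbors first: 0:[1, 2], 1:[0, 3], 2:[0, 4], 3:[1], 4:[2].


DFS stack-based: start with [0]
Visit order: [0, 1, 3, 2, 4]


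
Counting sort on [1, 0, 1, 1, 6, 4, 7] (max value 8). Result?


Count array: [1, 3, 0, 0, 1, 0, 1, 1, 0]
Reconstruct: [0, 1, 1, 1, 4, 6, 7]


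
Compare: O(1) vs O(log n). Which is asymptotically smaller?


constant grows slower than logarithmic
O(1) is asymptotically smaller; O(log n) grows faster


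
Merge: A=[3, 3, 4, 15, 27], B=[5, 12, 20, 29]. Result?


Compare heads, take smaller each step.
Merged: [3, 3, 4, 5, 12, 15, 20, 27, 29]


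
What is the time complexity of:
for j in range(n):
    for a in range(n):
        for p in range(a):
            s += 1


Per nesting level: O(n) * O(n) * O(n) [triangular over a] = O(n^3)
Complexity: O(n^3)


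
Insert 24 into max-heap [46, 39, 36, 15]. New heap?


Append 24: [46, 39, 36, 15, 24]
Bubble up: no swaps needed
Result: [46, 39, 36, 15, 24]


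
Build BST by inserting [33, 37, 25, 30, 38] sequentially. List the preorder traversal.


Root = 33; build tree by BST insertion.
Preorder traversal: [33, 25, 30, 37, 38]


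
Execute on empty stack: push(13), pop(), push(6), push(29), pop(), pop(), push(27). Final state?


push(13) -> [13]
pop() returns 13 -> []
push(6) -> [6]
push(29) -> [6, 29]
pop() returns 29 -> [6]
pop() returns 6 -> []
push(27) -> [27]
Final stack (bottom to top): [27]


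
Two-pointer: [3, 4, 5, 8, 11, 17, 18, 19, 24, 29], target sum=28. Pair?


Two pointers: lo=0, hi=9
Found pair: (4, 24) summing to 28


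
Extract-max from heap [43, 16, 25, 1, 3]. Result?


Max = 43
Replace root with last, heapify down
Resulting heap: [25, 16, 3, 1]


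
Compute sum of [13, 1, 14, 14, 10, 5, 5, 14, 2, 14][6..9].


Prefix sums: [0, 13, 14, 28, 42, 52, 57, 62, 76, 78, 92]
Sum[6..9] = prefix[10] - prefix[6] = 92 - 57 = 35


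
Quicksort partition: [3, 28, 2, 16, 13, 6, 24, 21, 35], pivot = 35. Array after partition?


Elements <= 35 go left of pivot.
Result: [3, 28, 2, 16, 13, 6, 24, 21, 35], pivot at index 8


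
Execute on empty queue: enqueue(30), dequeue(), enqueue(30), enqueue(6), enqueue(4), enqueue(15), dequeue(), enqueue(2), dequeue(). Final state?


enqueue(30) -> [30]
dequeue() returns 30 -> []
enqueue(30) -> [30]
enqueue(6) -> [30, 6]
enqueue(4) -> [30, 6, 4]
enqueue(15) -> [30, 6, 4, 15]
dequeue() returns 30 -> [6, 4, 15]
enqueue(2) -> [6, 4, 15, 2]
dequeue() returns 6 -> [4, 15, 2]
Final queue (front to back): [4, 15, 2]


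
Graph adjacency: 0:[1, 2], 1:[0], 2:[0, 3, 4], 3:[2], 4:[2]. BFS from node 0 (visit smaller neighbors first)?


BFS queue: start with [0]
Visit order: [0, 1, 2, 3, 4]


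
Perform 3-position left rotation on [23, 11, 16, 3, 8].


Left rotate by 3: [3, 8, 23, 11, 16]


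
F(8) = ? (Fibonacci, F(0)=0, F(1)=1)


F(n)=F(n-1)+F(n-2)
...F(6)=8, F(7)=13, F(8)=21


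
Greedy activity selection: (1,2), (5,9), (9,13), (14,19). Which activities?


Greedy: pick earliest-ending, then skip overlaps.
Selected (4 activities): [(1, 2), (5, 9), (9, 13), (14, 19)]


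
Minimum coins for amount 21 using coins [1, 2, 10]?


dp[0]=0; dp[i]=1+min(dp[i-c] for c in coins)
...dp[16]=4, dp[17]=5, dp[18]=5, dp[19]=6, dp[20]=2, dp[21]=3
Minimum coins for 21 = 3


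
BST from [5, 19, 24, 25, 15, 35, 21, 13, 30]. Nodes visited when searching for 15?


BST root = 5
Search for 15: compare at each node
Path: [5, 19, 15]


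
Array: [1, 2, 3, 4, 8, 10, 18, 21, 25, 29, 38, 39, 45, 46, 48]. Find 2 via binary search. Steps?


Search for 2:
[0,14] mid=7 arr[7]=21
[0,6] mid=3 arr[3]=4
[0,2] mid=1 arr[1]=2
Total: 3 comparisons
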